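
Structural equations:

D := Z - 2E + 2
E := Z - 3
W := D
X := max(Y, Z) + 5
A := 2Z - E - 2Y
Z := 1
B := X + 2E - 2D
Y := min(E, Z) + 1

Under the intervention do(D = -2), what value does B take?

Intervening sets D = -2 and removes its equation (D := Z - 2E + 2).
E = Z - 3  [with Z=1]  = -2
Y = min(E, Z) + 1  [with E=-2, Z=1]  = -1
X = max(Y, Z) + 5  [with Y=-1, Z=1]  = 6
B = X + 2E - 2D  [with X=6, E=-2, D=-2]  = 6

6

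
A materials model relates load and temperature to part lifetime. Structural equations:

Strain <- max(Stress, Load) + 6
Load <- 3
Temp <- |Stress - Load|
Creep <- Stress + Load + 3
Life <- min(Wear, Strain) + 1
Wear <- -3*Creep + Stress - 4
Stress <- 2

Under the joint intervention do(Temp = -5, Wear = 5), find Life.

6

Setting Temp = -5, Wear = 5 by intervention discards those variables' equations.
Strain = max(Stress, Load) + 6  [with Stress=2, Load=3]  = 9
Life = min(Wear, Strain) + 1  [with Wear=5, Strain=9]  = 6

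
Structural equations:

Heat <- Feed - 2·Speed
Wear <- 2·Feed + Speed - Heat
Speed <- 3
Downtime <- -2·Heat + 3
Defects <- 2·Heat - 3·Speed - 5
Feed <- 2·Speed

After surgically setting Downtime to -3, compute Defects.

do(Downtime=-3) replaces the equation Downtime <- -2·Heat + 3 with the constant Downtime = -3.
Since Defects is not a descendant of the intervened variable, it is unaffected.
Feed = 2·Speed  [with Speed=3]  = 6
Heat = Feed - 2·Speed  [with Feed=6, Speed=3]  = 0
Defects = 2·Heat - 3·Speed - 5  [with Heat=0, Speed=3]  = -14

-14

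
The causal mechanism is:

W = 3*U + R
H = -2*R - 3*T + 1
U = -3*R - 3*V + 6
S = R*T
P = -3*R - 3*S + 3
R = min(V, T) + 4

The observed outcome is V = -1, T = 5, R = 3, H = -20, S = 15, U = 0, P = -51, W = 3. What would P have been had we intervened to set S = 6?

-24

Under do(S=6), the mechanism S = R*T is discarded; S is fixed at 6.
R = min(V, T) + 4  [with V=-1, T=5]  = 3
P = -3*R - 3*S + 3  [with R=3, S=6]  = -24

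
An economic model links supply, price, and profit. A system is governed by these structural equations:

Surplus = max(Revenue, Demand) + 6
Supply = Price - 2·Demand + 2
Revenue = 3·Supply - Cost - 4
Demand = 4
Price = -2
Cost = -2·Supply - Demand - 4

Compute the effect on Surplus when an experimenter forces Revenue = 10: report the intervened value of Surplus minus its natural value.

6

The intervention breaks the incoming arrows to Revenue: Revenue = 3·Supply - Cost - 4 no longer applies, and Revenue = 10.
Surplus = max(Revenue, Demand) + 6  [with Revenue=10, Demand=4]  = 16
Without intervention: Supply = Price - 2·Demand + 2  [with Price=-2, Demand=4]  = -8; Cost = -2·Supply - Demand - 4  [with Supply=-8, Demand=4]  = 8; Revenue = 3·Supply - Cost - 4  [with Supply=-8, Cost=8]  = -36; Surplus = max(Revenue, Demand) + 6  [with Revenue=-36, Demand=4]  = 10.
Change = 16 − 10 = 6.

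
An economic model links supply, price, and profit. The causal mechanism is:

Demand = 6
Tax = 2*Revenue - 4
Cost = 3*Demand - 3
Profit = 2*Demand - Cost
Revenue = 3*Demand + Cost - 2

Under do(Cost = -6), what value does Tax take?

16

Under do(Cost=-6), the mechanism Cost = 3*Demand - 3 is discarded; Cost is fixed at -6.
Revenue = 3*Demand + Cost - 2  [with Demand=6, Cost=-6]  = 10
Tax = 2*Revenue - 4  [with Revenue=10]  = 16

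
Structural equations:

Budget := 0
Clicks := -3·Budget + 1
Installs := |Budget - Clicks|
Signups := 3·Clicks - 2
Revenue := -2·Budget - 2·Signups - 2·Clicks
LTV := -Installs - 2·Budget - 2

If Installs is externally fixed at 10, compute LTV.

-12

The intervention breaks the incoming arrows to Installs: Installs := |Budget - Clicks| no longer applies, and Installs = 10.
LTV = -Installs - 2·Budget - 2  [with Installs=10, Budget=0]  = -12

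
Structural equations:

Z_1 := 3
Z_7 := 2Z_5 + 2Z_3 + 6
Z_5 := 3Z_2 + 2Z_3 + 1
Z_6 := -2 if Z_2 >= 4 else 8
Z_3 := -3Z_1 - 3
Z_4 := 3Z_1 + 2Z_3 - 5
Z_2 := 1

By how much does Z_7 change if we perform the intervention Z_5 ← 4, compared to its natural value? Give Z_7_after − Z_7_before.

Under do(Z_5=4), the mechanism Z_5 := 3Z_2 + 2Z_3 + 1 is discarded; Z_5 is fixed at 4.
Z_3 = -3Z_1 - 3  [with Z_1=3]  = -12
Z_7 = 2Z_5 + 2Z_3 + 6  [with Z_5=4, Z_3=-12]  = -10
Without intervention: Z_3 = -3Z_1 - 3  [with Z_1=3]  = -12; Z_5 = 3Z_2 + 2Z_3 + 1  [with Z_2=1, Z_3=-12]  = -20; Z_7 = 2Z_5 + 2Z_3 + 6  [with Z_5=-20, Z_3=-12]  = -58.
Change = -10 − (-58) = 48.

48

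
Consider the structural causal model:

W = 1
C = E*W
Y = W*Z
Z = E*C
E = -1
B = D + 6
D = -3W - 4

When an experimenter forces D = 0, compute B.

The intervention breaks the incoming arrows to D: D = -3W - 4 no longer applies, and D = 0.
B = D + 6  [with D=0]  = 6

6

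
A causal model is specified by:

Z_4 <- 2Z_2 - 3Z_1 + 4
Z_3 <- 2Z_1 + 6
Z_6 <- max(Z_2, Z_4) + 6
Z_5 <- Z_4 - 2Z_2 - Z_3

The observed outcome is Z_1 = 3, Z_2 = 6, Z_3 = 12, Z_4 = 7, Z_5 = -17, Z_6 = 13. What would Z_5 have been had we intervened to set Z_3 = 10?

-15

do(Z_3=10) replaces the equation Z_3 <- 2Z_1 + 6 with the constant Z_3 = 10.
Z_4 = 2Z_2 - 3Z_1 + 4  [with Z_2=6, Z_1=3]  = 7
Z_5 = Z_4 - 2Z_2 - Z_3  [with Z_4=7, Z_2=6, Z_3=10]  = -15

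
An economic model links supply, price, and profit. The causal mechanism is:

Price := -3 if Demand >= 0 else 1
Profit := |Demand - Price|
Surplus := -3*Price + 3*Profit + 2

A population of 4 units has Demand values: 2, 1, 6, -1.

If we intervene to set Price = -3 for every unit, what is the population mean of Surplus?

Every unit gets Price=-3 under the intervention. Surplus values become 26, 23, 38, 17; E[Surplus|do(Price=-3)] = 26.

26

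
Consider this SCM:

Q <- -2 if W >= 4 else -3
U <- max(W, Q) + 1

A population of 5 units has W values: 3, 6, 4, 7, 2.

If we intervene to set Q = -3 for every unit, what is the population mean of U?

Every unit gets Q=-3 under the intervention. U values become 4, 7, 5, 8, 3; E[U|do(Q=-3)] = 5.4.

5.4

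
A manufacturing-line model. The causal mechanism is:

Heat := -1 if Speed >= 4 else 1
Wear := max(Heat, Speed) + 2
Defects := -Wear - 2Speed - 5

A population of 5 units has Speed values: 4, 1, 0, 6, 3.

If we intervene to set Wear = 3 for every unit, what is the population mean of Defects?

Every unit gets Wear=3 under the intervention. Defects values become -16, -10, -8, -20, -14; E[Defects|do(Wear=3)] = -13.6.

-13.6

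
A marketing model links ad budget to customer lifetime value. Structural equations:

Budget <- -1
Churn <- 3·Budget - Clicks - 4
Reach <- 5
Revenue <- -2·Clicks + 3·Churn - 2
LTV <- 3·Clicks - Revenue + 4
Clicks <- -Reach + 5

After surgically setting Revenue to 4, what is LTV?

The intervention breaks the incoming arrows to Revenue: Revenue <- -2·Clicks + 3·Churn - 2 no longer applies, and Revenue = 4.
Clicks = -Reach + 5  [with Reach=5]  = 0
LTV = 3·Clicks - Revenue + 4  [with Clicks=0, Revenue=4]  = 0

0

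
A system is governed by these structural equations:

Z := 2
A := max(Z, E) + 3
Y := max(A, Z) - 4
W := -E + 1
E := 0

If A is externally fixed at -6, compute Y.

The intervention breaks the incoming arrows to A: A := max(Z, E) + 3 no longer applies, and A = -6.
Y = max(A, Z) - 4  [with A=-6, Z=2]  = -2

-2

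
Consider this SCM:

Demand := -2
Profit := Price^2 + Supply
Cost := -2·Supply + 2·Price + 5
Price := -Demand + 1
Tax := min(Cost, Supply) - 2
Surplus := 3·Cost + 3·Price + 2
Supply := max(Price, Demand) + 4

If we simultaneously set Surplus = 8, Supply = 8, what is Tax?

-7

Under do(Surplus = 8, Supply = 8), each intervened variable's structural equation is replaced by its fixed value.
Price = -Demand + 1  [with Demand=-2]  = 3
Cost = -2·Supply + 2·Price + 5  [with Supply=8, Price=3]  = -5
Tax = min(Cost, Supply) - 2  [with Cost=-5, Supply=8]  = -7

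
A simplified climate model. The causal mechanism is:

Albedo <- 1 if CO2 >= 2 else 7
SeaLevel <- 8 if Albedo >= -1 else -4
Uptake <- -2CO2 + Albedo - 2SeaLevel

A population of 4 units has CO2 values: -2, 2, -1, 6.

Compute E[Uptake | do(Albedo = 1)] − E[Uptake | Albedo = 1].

Every unit gets Albedo=1 under the intervention. Uptake values become -11, -19, -13, -27; E[Uptake|do(Albedo=1)] = -17.5.
Observing Albedo=1 restricts to units where Albedo's equation naturally yields 1: CO2 ∈ {2, 6}. In that subpopulation Uptake = -19, -27, mean -23.
Difference = -17.5 − (-23) = 5.5.

5.5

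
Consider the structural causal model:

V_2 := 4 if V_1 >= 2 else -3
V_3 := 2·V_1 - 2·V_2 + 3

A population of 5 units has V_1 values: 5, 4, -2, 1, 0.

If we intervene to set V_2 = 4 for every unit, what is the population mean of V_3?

-1.8

Every unit gets V_2=4 under the intervention. V_3 values become 5, 3, -9, -3, -5; E[V_3|do(V_2=4)] = -1.8.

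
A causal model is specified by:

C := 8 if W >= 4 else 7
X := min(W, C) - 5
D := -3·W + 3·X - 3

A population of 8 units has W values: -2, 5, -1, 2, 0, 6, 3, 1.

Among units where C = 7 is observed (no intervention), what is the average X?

Conditioning on C=7 selects the 6 unit(s) with W ∈ {-2, -1, 2, 0, 3, 1}. Their X values: -7, -6, -3, -5, -2, -4. Mean = -4.5.

-4.5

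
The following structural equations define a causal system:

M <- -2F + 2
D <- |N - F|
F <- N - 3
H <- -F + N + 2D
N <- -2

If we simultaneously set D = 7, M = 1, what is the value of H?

The joint intervention fixes D = 7, M = 1, removing each variable's own equation.
F = N - 3  [with N=-2]  = -5
H = -F + N + 2D  [with F=-5, N=-2, D=7]  = 17

17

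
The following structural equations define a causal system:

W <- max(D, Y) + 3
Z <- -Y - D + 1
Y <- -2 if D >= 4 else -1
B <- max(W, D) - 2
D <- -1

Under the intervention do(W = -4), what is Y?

-1

Under do(W=-4), the mechanism W <- max(D, Y) + 3 is discarded; W is fixed at -4.
Since Y is not a descendant of the intervened variable, it is unaffected.
Y = -2 if D >= 4 else -1  [with D=-1]  = -1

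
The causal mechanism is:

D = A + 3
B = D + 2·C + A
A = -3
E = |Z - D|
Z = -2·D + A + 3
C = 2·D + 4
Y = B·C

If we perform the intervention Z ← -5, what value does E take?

5

The intervention breaks the incoming arrows to Z: Z = -2·D + A + 3 no longer applies, and Z = -5.
D = A + 3  [with A=-3]  = 0
E = |Z - D|  [with Z=-5, D=0]  = 5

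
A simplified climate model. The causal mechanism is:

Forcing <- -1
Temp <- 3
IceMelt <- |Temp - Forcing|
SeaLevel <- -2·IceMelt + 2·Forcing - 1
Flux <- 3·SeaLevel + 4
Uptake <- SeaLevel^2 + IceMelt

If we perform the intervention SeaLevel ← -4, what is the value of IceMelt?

4

Under do(SeaLevel=-4), the mechanism SeaLevel <- -2·IceMelt + 2·Forcing - 1 is discarded; SeaLevel is fixed at -4.
Since IceMelt is not a descendant of the intervened variable, it is unaffected.
IceMelt = |Temp - Forcing|  [with Temp=3, Forcing=-1]  = 4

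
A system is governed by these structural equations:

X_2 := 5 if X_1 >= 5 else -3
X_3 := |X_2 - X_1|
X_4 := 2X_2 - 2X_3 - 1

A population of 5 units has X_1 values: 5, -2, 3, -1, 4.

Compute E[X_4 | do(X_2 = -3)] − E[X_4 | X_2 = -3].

do(X_2=-3) breaks X_2's dependence on X_1. With X_2=-3 fixed, X_4 across the units is -23, -9, -19, -11, -21, mean -16.6.
E[X_4|X_2=-3] averages over only the 4 units with X_2=-3 (X_1 = -2, 3, -1, 4): X_4 = -9, -19, -11, -21, mean -15.
Difference = -16.6 − (-15) = -1.6.

-1.6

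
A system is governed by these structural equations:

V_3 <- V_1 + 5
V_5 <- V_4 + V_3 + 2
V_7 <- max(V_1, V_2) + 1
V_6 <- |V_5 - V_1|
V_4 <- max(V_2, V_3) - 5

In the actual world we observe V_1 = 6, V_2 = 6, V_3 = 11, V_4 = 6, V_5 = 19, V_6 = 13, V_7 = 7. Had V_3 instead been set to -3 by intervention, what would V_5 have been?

0

do(V_3=-3) replaces the equation V_3 <- V_1 + 5 with the constant V_3 = -3.
V_4 = max(V_2, V_3) - 5  [with V_2=6, V_3=-3]  = 1
V_5 = V_4 + V_3 + 2  [with V_4=1, V_3=-3]  = 0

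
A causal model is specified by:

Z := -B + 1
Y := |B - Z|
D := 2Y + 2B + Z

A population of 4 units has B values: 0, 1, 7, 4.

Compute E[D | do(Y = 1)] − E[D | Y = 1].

Under do(Y=1), Y's equation is replaced by Y=1 for every unit. Per-unit D: 3, 4, 10, 7. Mean = 6.
E[D|Y=1] averages over only the 2 units with Y=1 (B = 0, 1): D = 3, 4, mean 3.5.
Difference = 6 − 3.5 = 2.5.

2.5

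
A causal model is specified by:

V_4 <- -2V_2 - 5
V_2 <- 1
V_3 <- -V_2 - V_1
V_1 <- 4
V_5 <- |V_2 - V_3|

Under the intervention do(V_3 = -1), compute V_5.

do(V_3=-1) replaces the equation V_3 <- -V_2 - V_1 with the constant V_3 = -1.
V_5 = |V_2 - V_3|  [with V_2=1, V_3=-1]  = 2

2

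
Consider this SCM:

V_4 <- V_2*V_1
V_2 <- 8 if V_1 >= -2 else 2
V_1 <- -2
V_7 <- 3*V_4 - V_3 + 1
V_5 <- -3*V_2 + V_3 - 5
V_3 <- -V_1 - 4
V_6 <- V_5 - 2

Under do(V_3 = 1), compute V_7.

-48

The intervention breaks the incoming arrows to V_3: V_3 <- -V_1 - 4 no longer applies, and V_3 = 1.
V_2 = 8 if V_1 >= -2 else 2  [with V_1=-2]  = 8
V_4 = V_2*V_1  [with V_2=8, V_1=-2]  = -16
V_7 = 3*V_4 - V_3 + 1  [with V_4=-16, V_3=1]  = -48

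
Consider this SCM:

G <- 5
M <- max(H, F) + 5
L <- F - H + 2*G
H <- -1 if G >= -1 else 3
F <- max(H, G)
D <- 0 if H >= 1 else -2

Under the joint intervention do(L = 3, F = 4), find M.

9

The joint intervention fixes L = 3, F = 4, removing each variable's own equation.
H = -1 if G >= -1 else 3  [with G=5]  = -1
M = max(H, F) + 5  [with H=-1, F=4]  = 9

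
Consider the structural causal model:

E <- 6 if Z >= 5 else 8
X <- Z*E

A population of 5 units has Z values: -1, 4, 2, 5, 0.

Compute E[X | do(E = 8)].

16

Under do(E=8), E's equation is replaced by E=8 for every unit. Per-unit X: -8, 32, 16, 40, 0. Mean = 16.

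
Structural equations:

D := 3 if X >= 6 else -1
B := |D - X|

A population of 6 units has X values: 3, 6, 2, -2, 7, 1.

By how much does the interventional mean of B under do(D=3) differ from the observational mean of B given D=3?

-1

Every unit gets D=3 under the intervention. B values become 0, 3, 1, 5, 4, 2; E[B|do(D=3)] = 2.5.
E[B|D=3] averages over only the 2 units with D=3 (X = 6, 7): B = 3, 4, mean 3.5.
Difference = 2.5 − 3.5 = -1.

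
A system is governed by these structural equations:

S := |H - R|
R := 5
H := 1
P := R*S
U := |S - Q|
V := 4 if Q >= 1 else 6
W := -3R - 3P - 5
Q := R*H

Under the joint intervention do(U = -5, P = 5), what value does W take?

-35

Under do(U = -5, P = 5), each intervened variable's structural equation is replaced by its fixed value.
W = -3R - 3P - 5  [with R=5, P=5]  = -35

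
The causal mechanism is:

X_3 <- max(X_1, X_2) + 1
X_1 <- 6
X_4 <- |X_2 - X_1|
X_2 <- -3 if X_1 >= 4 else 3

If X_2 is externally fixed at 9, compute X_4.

Under do(X_2=9), the mechanism X_2 <- -3 if X_1 >= 4 else 3 is discarded; X_2 is fixed at 9.
X_4 = |X_2 - X_1|  [with X_2=9, X_1=6]  = 3

3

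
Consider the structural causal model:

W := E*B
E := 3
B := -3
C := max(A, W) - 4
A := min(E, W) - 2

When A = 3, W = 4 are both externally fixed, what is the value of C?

0

The joint intervention fixes A = 3, W = 4, removing each variable's own equation.
C = max(A, W) - 4  [with A=3, W=4]  = 0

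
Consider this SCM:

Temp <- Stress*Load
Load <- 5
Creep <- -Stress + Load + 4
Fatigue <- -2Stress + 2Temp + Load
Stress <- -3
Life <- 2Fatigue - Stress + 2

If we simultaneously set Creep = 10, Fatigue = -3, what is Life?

The joint intervention fixes Creep = 10, Fatigue = -3, removing each variable's own equation.
Life = 2Fatigue - Stress + 2  [with Fatigue=-3, Stress=-3]  = -1

-1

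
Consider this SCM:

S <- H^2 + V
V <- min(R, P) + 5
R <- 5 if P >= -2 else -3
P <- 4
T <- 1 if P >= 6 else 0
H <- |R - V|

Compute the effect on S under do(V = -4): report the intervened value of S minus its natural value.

do(V=-4) replaces the equation V <- min(R, P) + 5 with the constant V = -4.
R = 5 if P >= -2 else -3  [with P=4]  = 5
H = |R - V|  [with R=5, V=-4]  = 9
S = H^2 + V  [with H=9, V=-4]  = 77
Without intervention: R = 5 if P >= -2 else -3  [with P=4]  = 5; V = min(R, P) + 5  [with R=5, P=4]  = 9; H = |R - V|  [with R=5, V=9]  = 4; S = H^2 + V  [with H=4, V=9]  = 25.
Change = 77 − 25 = 52.

52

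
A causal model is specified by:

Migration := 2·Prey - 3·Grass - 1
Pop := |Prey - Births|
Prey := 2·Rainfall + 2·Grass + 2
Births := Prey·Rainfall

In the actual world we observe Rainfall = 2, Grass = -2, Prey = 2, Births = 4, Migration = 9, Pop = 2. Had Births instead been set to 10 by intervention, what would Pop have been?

8

Under do(Births=10), the mechanism Births := Prey·Rainfall is discarded; Births is fixed at 10.
Prey = 2·Rainfall + 2·Grass + 2  [with Rainfall=2, Grass=-2]  = 2
Pop = |Prey - Births|  [with Prey=2, Births=10]  = 8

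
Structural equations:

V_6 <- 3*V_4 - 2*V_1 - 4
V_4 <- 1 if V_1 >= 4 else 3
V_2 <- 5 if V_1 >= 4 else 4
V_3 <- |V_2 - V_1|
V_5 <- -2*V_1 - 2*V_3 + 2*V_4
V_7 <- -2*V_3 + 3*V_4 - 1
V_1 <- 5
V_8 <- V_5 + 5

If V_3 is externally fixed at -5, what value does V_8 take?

The intervention breaks the incoming arrows to V_3: V_3 <- |V_2 - V_1| no longer applies, and V_3 = -5.
V_4 = 1 if V_1 >= 4 else 3  [with V_1=5]  = 1
V_5 = -2*V_1 - 2*V_3 + 2*V_4  [with V_1=5, V_3=-5, V_4=1]  = 2
V_8 = V_5 + 5  [with V_5=2]  = 7

7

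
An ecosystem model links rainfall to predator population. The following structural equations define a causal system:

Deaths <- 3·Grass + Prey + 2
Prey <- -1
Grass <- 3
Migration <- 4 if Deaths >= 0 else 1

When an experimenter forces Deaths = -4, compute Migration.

1

The intervention breaks the incoming arrows to Deaths: Deaths <- 3·Grass + Prey + 2 no longer applies, and Deaths = -4.
Migration = 4 if Deaths >= 0 else 1  [with Deaths=-4]  = 1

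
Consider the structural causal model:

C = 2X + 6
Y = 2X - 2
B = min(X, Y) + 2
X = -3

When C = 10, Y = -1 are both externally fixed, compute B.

Setting C = 10, Y = -1 by intervention discards those variables' equations.
B = min(X, Y) + 2  [with X=-3, Y=-1]  = -1

-1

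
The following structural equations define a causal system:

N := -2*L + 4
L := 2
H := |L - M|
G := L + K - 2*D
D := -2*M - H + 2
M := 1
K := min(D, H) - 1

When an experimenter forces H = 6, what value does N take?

0

The intervention breaks the incoming arrows to H: H := |L - M| no longer applies, and H = 6.
No directed path runs from H to N, so N keeps its natural value.
N = -2*L + 4  [with L=2]  = 0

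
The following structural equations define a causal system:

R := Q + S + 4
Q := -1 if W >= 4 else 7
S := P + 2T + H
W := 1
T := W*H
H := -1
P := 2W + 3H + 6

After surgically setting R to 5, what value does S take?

Intervening sets R = 5 and removes its equation (R := Q + S + 4).
Since S is not a descendant of the intervened variable, it is unaffected.
P = 2W + 3H + 6  [with W=1, H=-1]  = 5
T = W*H  [with W=1, H=-1]  = -1
S = P + 2T + H  [with P=5, T=-1, H=-1]  = 2

2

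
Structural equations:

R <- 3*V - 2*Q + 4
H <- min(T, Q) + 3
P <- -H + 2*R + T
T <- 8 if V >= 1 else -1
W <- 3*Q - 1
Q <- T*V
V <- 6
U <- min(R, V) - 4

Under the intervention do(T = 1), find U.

2

do(T=1) replaces the equation T <- 8 if V >= 1 else -1 with the constant T = 1.
Q = T*V  [with T=1, V=6]  = 6
R = 3*V - 2*Q + 4  [with V=6, Q=6]  = 10
U = min(R, V) - 4  [with R=10, V=6]  = 2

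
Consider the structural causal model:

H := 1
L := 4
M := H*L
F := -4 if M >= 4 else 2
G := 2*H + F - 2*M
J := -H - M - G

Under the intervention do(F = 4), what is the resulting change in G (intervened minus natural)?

Intervening sets F = 4 and removes its equation (F := -4 if M >= 4 else 2).
M = H*L  [with H=1, L=4]  = 4
G = 2*H + F - 2*M  [with H=1, F=4, M=4]  = -2
Without intervention: M = H*L  [with H=1, L=4]  = 4; F = -4 if M >= 4 else 2  [with M=4]  = -4; G = 2*H + F - 2*M  [with H=1, F=-4, M=4]  = -10.
Change = -2 − (-10) = 8.

8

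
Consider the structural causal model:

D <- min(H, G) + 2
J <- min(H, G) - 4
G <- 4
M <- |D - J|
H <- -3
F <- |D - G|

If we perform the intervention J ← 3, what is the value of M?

Under do(J=3), the mechanism J <- min(H, G) - 4 is discarded; J is fixed at 3.
D = min(H, G) + 2  [with H=-3, G=4]  = -1
M = |D - J|  [with D=-1, J=3]  = 4

4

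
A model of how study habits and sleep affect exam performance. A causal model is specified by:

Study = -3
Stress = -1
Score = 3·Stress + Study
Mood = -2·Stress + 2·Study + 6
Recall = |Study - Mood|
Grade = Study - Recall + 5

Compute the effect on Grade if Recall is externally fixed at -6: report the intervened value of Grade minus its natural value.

11

The intervention breaks the incoming arrows to Recall: Recall = |Study - Mood| no longer applies, and Recall = -6.
Grade = Study - Recall + 5  [with Study=-3, Recall=-6]  = 8
Without intervention: Mood = -2·Stress + 2·Study + 6  [with Stress=-1, Study=-3]  = 2; Recall = |Study - Mood|  [with Study=-3, Mood=2]  = 5; Grade = Study - Recall + 5  [with Study=-3, Recall=5]  = -3.
Change = 8 − (-3) = 11.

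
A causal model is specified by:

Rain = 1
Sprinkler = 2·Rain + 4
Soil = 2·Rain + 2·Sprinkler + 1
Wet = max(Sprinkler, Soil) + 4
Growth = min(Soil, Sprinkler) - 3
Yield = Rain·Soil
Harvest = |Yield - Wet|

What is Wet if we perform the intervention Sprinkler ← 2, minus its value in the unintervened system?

-8

Under do(Sprinkler=2), the mechanism Sprinkler = 2·Rain + 4 is discarded; Sprinkler is fixed at 2.
Soil = 2·Rain + 2·Sprinkler + 1  [with Rain=1, Sprinkler=2]  = 7
Wet = max(Sprinkler, Soil) + 4  [with Sprinkler=2, Soil=7]  = 11
Without intervention: Sprinkler = 2·Rain + 4  [with Rain=1]  = 6; Soil = 2·Rain + 2·Sprinkler + 1  [with Rain=1, Sprinkler=6]  = 15; Wet = max(Sprinkler, Soil) + 4  [with Sprinkler=6, Soil=15]  = 19.
Change = 11 − 19 = -8.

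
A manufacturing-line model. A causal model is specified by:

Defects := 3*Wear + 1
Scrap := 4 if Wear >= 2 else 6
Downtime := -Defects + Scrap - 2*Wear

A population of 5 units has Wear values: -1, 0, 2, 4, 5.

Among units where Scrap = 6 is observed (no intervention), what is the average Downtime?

7.5

E[Downtime|Scrap=6] averages over only the 2 units with Scrap=6 (Wear = -1, 0): Downtime = 10, 5, mean 7.5.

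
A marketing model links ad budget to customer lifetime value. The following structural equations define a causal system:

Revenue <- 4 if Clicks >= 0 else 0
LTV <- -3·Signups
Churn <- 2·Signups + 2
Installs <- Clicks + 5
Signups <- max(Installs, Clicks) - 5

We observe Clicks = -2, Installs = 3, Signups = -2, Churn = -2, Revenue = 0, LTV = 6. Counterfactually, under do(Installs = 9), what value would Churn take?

10

Under do(Installs=9), the mechanism Installs <- Clicks + 5 is discarded; Installs is fixed at 9.
Signups = max(Installs, Clicks) - 5  [with Installs=9, Clicks=-2]  = 4
Churn = 2·Signups + 2  [with Signups=4]  = 10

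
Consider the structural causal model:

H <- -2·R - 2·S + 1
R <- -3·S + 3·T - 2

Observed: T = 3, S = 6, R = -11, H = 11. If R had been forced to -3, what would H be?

The intervention breaks the incoming arrows to R: R <- -3·S + 3·T - 2 no longer applies, and R = -3.
H = -2·R - 2·S + 1  [with R=-3, S=6]  = -5

-5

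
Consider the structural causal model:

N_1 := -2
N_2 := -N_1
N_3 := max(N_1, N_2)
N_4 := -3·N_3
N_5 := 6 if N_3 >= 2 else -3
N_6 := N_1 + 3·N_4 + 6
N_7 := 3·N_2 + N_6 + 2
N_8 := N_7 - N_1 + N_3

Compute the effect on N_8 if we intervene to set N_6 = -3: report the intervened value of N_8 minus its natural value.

Intervening sets N_6 = -3 and removes its equation (N_6 := N_1 + 3·N_4 + 6).
N_2 = -N_1  [with N_1=-2]  = 2
N_3 = max(N_1, N_2)  [with N_1=-2, N_2=2]  = 2
N_7 = 3·N_2 + N_6 + 2  [with N_2=2, N_6=-3]  = 5
N_8 = N_7 - N_1 + N_3  [with N_7=5, N_1=-2, N_3=2]  = 9
Without intervention: N_2 = -N_1  [with N_1=-2]  = 2; N_3 = max(N_1, N_2)  [with N_1=-2, N_2=2]  = 2; N_4 = -3·N_3  [with N_3=2]  = -6; N_6 = N_1 + 3·N_4 + 6  [with N_1=-2, N_4=-6]  = -14; N_7 = 3·N_2 + N_6 + 2  [with N_2=2, N_6=-14]  = -6; N_8 = N_7 - N_1 + N_3  [with N_7=-6, N_1=-2, N_3=2]  = -2.
Change = 9 − (-2) = 11.

11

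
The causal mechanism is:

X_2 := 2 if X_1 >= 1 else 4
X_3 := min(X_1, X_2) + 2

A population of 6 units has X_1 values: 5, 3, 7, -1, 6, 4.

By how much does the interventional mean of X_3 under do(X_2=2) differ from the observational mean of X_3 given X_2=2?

-0.5

Every unit gets X_2=2 under the intervention. X_3 values become 4, 4, 4, 1, 4, 4; E[X_3|do(X_2=2)] = 3.5.
Conditioning on X_2=2 selects the 5 unit(s) with X_1 ∈ {5, 3, 7, 6, 4}. Their X_3 values: 4, 4, 4, 4, 4. Mean = 4.
Difference = 3.5 − 4 = -0.5.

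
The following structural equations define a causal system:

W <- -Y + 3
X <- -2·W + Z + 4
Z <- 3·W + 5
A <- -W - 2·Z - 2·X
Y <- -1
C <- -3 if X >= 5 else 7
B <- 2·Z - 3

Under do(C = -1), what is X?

The intervention breaks the incoming arrows to C: C <- -3 if X >= 5 else 7 no longer applies, and C = -1.
X is not downstream of the intervention, so its value is determined by the original equations.
W = -Y + 3  [with Y=-1]  = 4
Z = 3·W + 5  [with W=4]  = 17
X = -2·W + Z + 4  [with W=4, Z=17]  = 13

13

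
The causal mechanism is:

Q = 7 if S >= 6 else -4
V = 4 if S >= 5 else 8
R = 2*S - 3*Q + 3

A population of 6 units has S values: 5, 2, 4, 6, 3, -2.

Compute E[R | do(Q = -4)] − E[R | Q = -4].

do(Q=-4) breaks Q's dependence on S. With Q=-4 fixed, R across the units is 25, 19, 23, 27, 21, 11, mean 21.
E[R|Q=-4] averages over only the 5 units with Q=-4 (S = 5, 2, 4, 3, -2): R = 25, 19, 23, 21, 11, mean 19.8.
Difference = 21 − 19.8 = 1.2.

1.2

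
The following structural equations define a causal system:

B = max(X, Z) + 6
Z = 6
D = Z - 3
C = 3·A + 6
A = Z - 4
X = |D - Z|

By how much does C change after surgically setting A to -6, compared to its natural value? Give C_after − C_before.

Under do(A=-6), the mechanism A = Z - 4 is discarded; A is fixed at -6.
C = 3·A + 6  [with A=-6]  = -12
Without intervention: A = Z - 4  [with Z=6]  = 2; C = 3·A + 6  [with A=2]  = 12.
Change = -12 − 12 = -24.

-24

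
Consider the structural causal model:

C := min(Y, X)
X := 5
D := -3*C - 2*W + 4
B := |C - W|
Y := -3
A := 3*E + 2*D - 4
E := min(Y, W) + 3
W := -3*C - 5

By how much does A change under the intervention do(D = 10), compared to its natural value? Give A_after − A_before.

10

do(D=10) replaces the equation D := -3*C - 2*W + 4 with the constant D = 10.
C = min(Y, X)  [with Y=-3, X=5]  = -3
W = -3*C - 5  [with C=-3]  = 4
E = min(Y, W) + 3  [with Y=-3, W=4]  = 0
A = 3*E + 2*D - 4  [with E=0, D=10]  = 16
Without intervention: C = min(Y, X)  [with Y=-3, X=5]  = -3; W = -3*C - 5  [with C=-3]  = 4; D = -3*C - 2*W + 4  [with C=-3, W=4]  = 5; E = min(Y, W) + 3  [with Y=-3, W=4]  = 0; A = 3*E + 2*D - 4  [with E=0, D=5]  = 6.
Change = 16 − 6 = 10.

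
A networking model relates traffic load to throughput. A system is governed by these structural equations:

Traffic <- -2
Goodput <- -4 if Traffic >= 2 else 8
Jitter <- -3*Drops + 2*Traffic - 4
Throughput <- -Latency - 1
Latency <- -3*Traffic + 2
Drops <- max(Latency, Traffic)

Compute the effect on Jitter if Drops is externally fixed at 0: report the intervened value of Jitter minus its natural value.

24

The intervention breaks the incoming arrows to Drops: Drops <- max(Latency, Traffic) no longer applies, and Drops = 0.
Jitter = -3*Drops + 2*Traffic - 4  [with Drops=0, Traffic=-2]  = -8
Without intervention: Latency = -3*Traffic + 2  [with Traffic=-2]  = 8; Drops = max(Latency, Traffic)  [with Latency=8, Traffic=-2]  = 8; Jitter = -3*Drops + 2*Traffic - 4  [with Drops=8, Traffic=-2]  = -32.
Change = -8 − (-32) = 24.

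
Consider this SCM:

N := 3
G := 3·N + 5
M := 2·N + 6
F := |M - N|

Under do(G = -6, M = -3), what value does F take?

6

Setting G = -6, M = -3 by intervention discards those variables' equations.
F = |M - N|  [with M=-3, N=3]  = 6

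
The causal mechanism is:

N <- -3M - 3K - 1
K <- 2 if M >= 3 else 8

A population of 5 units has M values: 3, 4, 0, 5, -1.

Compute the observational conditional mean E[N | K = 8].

-23.5

Observing K=8 restricts to units where K's equation naturally yields 8: M ∈ {0, -1}. In that subpopulation N = -25, -22, mean -23.5.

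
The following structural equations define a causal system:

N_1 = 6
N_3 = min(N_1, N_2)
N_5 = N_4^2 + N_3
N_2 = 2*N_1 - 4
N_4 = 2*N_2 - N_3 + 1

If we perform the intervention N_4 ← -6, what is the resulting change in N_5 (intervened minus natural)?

Intervening sets N_4 = -6 and removes its equation (N_4 = 2*N_2 - N_3 + 1).
N_2 = 2*N_1 - 4  [with N_1=6]  = 8
N_3 = min(N_1, N_2)  [with N_1=6, N_2=8]  = 6
N_5 = N_4^2 + N_3  [with N_4=-6, N_3=6]  = 42
Without intervention: N_2 = 2*N_1 - 4  [with N_1=6]  = 8; N_3 = min(N_1, N_2)  [with N_1=6, N_2=8]  = 6; N_4 = 2*N_2 - N_3 + 1  [with N_2=8, N_3=6]  = 11; N_5 = N_4^2 + N_3  [with N_4=11, N_3=6]  = 127.
Change = 42 − 127 = -85.

-85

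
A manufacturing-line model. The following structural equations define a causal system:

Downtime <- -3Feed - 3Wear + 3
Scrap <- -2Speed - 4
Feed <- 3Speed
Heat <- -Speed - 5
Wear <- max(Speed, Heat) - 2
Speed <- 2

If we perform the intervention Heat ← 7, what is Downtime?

The intervention breaks the incoming arrows to Heat: Heat <- -Speed - 5 no longer applies, and Heat = 7.
Feed = 3Speed  [with Speed=2]  = 6
Wear = max(Speed, Heat) - 2  [with Speed=2, Heat=7]  = 5
Downtime = -3Feed - 3Wear + 3  [with Feed=6, Wear=5]  = -30

-30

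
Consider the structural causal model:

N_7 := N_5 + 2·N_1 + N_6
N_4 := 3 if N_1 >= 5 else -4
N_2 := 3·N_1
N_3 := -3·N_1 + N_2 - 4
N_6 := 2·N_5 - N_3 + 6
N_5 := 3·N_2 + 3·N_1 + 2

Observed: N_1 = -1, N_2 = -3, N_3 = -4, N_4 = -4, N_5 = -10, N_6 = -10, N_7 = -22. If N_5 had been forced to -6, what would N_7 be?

Under do(N_5=-6), the mechanism N_5 := 3·N_2 + 3·N_1 + 2 is discarded; N_5 is fixed at -6.
N_2 = 3·N_1  [with N_1=-1]  = -3
N_3 = -3·N_1 + N_2 - 4  [with N_1=-1, N_2=-3]  = -4
N_6 = 2·N_5 - N_3 + 6  [with N_5=-6, N_3=-4]  = -2
N_7 = N_5 + 2·N_1 + N_6  [with N_5=-6, N_1=-1, N_6=-2]  = -10

-10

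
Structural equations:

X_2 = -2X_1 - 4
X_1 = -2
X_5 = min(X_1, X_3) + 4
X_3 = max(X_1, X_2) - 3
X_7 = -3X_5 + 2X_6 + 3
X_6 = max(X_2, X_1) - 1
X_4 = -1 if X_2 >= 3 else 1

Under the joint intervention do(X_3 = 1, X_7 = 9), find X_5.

2

Setting X_3 = 1, X_7 = 9 by intervention discards those variables' equations.
X_5 = min(X_1, X_3) + 4  [with X_1=-2, X_3=1]  = 2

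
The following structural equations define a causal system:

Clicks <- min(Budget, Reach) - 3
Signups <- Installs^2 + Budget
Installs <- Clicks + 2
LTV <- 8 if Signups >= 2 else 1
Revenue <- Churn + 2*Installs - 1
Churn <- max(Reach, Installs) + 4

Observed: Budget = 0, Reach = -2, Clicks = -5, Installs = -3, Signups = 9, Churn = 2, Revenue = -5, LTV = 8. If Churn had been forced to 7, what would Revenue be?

Intervening sets Churn = 7 and removes its equation (Churn <- max(Reach, Installs) + 4).
Clicks = min(Budget, Reach) - 3  [with Budget=0, Reach=-2]  = -5
Installs = Clicks + 2  [with Clicks=-5]  = -3
Revenue = Churn + 2*Installs - 1  [with Churn=7, Installs=-3]  = 0

0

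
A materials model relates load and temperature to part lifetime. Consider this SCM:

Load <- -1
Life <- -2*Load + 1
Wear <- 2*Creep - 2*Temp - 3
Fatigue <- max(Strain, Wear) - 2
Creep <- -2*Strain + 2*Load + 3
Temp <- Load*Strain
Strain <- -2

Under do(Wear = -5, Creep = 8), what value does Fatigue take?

-4

Setting Wear = -5, Creep = 8 by intervention discards those variables' equations.
Fatigue = max(Strain, Wear) - 2  [with Strain=-2, Wear=-5]  = -4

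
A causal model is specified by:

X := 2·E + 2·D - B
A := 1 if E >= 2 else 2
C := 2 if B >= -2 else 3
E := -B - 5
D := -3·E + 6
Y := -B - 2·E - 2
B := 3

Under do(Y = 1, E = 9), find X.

Under do(Y = 1, E = 9), each intervened variable's structural equation is replaced by its fixed value.
D = -3·E + 6  [with E=9]  = -21
X = 2·E + 2·D - B  [with E=9, D=-21, B=3]  = -27

-27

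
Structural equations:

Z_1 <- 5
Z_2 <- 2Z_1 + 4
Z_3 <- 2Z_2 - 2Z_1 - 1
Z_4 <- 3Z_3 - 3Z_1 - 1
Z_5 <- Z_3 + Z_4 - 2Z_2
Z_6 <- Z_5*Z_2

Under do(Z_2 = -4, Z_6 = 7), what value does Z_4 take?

-73

The joint intervention fixes Z_2 = -4, Z_6 = 7, removing each variable's own equation.
Z_3 = 2Z_2 - 2Z_1 - 1  [with Z_2=-4, Z_1=5]  = -19
Z_4 = 3Z_3 - 3Z_1 - 1  [with Z_3=-19, Z_1=5]  = -73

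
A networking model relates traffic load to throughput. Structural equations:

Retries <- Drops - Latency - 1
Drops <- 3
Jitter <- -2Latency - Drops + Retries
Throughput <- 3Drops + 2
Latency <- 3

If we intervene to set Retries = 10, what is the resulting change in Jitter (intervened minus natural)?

11

The intervention breaks the incoming arrows to Retries: Retries <- Drops - Latency - 1 no longer applies, and Retries = 10.
Jitter = -2Latency - Drops + Retries  [with Latency=3, Drops=3, Retries=10]  = 1
Without intervention: Retries = Drops - Latency - 1  [with Drops=3, Latency=3]  = -1; Jitter = -2Latency - Drops + Retries  [with Latency=3, Drops=3, Retries=-1]  = -10.
Change = 1 − (-10) = 11.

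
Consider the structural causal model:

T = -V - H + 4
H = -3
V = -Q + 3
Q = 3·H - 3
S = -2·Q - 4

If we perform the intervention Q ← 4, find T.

8

do(Q=4) replaces the equation Q = 3·H - 3 with the constant Q = 4.
V = -Q + 3  [with Q=4]  = -1
T = -V - H + 4  [with V=-1, H=-3]  = 8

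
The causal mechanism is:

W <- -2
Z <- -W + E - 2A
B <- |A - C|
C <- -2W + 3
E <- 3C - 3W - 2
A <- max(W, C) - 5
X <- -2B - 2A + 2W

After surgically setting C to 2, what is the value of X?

Under do(C=2), the mechanism C <- -2W + 3 is discarded; C is fixed at 2.
A = max(W, C) - 5  [with W=-2, C=2]  = -3
B = |A - C|  [with A=-3, C=2]  = 5
X = -2B - 2A + 2W  [with B=5, A=-3, W=-2]  = -8

-8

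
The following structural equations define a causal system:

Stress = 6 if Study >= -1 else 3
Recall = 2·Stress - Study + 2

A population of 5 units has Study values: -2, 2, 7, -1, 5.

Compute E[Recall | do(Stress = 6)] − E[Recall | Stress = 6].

1.05

do(Stress=6) breaks Stress's dependence on Study. With Stress=6 fixed, Recall across the units is 16, 12, 7, 15, 9, mean 11.8.
Observing Stress=6 restricts to units where Stress's equation naturally yields 6: Study ∈ {2, 7, -1, 5}. In that subpopulation Recall = 12, 7, 15, 9, mean 10.75.
Difference = 11.8 − 10.75 = 1.05.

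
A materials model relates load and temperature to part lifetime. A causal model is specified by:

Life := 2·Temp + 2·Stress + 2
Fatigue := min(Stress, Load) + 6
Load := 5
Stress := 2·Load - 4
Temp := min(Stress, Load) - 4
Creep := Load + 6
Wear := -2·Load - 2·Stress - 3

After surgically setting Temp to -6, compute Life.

The intervention breaks the incoming arrows to Temp: Temp := min(Stress, Load) - 4 no longer applies, and Temp = -6.
Stress = 2·Load - 4  [with Load=5]  = 6
Life = 2·Temp + 2·Stress + 2  [with Temp=-6, Stress=6]  = 2

2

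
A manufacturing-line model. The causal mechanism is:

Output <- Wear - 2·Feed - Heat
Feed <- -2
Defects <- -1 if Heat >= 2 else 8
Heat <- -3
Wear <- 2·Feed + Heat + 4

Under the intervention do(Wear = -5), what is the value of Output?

do(Wear=-5) replaces the equation Wear <- 2·Feed + Heat + 4 with the constant Wear = -5.
Output = Wear - 2·Feed - Heat  [with Wear=-5, Feed=-2, Heat=-3]  = 2

2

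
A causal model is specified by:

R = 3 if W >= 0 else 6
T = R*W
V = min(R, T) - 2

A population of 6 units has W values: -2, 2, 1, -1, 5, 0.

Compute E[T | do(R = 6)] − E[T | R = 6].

14

do(R=6) breaks R's dependence on W. With R=6 fixed, T across the units is -12, 12, 6, -6, 30, 0, mean 5.
E[T|R=6] averages over only the 2 units with R=6 (W = -2, -1): T = -12, -6, mean -9.
Difference = 5 − (-9) = 14.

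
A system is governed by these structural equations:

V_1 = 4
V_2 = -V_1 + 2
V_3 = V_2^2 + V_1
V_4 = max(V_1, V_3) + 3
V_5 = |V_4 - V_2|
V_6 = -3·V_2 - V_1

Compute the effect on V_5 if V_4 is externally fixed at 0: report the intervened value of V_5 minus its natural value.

Intervening sets V_4 = 0 and removes its equation (V_4 = max(V_1, V_3) + 3).
V_2 = -V_1 + 2  [with V_1=4]  = -2
V_5 = |V_4 - V_2|  [with V_4=0, V_2=-2]  = 2
Without intervention: V_2 = -V_1 + 2  [with V_1=4]  = -2; V_3 = V_2^2 + V_1  [with V_2=-2, V_1=4]  = 8; V_4 = max(V_1, V_3) + 3  [with V_1=4, V_3=8]  = 11; V_5 = |V_4 - V_2|  [with V_4=11, V_2=-2]  = 13.
Change = 2 − 13 = -11.

-11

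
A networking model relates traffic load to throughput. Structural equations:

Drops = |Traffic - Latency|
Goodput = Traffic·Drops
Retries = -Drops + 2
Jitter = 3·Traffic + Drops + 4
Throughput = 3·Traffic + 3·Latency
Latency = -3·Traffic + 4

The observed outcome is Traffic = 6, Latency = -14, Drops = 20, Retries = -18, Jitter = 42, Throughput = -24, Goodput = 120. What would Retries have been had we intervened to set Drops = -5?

7

The intervention breaks the incoming arrows to Drops: Drops = |Traffic - Latency| no longer applies, and Drops = -5.
Retries = -Drops + 2  [with Drops=-5]  = 7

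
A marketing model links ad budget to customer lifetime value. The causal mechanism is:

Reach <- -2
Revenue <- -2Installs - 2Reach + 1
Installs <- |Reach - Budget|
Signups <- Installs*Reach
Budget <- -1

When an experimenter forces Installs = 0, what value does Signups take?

0

The intervention breaks the incoming arrows to Installs: Installs <- |Reach - Budget| no longer applies, and Installs = 0.
Signups = Installs*Reach  [with Installs=0, Reach=-2]  = 0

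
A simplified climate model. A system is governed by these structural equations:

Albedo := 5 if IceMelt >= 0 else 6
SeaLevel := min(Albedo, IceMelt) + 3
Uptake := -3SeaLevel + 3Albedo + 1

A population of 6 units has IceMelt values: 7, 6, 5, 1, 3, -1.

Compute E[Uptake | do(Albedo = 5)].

-2

do(Albedo=5) breaks Albedo's dependence on IceMelt. With Albedo=5 fixed, Uptake across the units is -8, -8, -8, 4, -2, 10, mean -2.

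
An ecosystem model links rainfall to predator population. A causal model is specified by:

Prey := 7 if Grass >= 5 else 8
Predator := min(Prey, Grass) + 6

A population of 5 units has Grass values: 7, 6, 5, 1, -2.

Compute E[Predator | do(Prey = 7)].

9.4

Every unit gets Prey=7 under the intervention. Predator values become 13, 12, 11, 7, 4; E[Predator|do(Prey=7)] = 9.4.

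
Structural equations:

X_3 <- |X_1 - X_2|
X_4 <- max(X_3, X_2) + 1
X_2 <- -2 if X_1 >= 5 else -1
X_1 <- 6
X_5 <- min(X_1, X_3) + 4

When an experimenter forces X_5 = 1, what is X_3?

8

do(X_5=1) replaces the equation X_5 <- min(X_1, X_3) + 4 with the constant X_5 = 1.
X_3 is not downstream of the intervention, so its value is determined by the original equations.
X_2 = -2 if X_1 >= 5 else -1  [with X_1=6]  = -2
X_3 = |X_1 - X_2|  [with X_1=6, X_2=-2]  = 8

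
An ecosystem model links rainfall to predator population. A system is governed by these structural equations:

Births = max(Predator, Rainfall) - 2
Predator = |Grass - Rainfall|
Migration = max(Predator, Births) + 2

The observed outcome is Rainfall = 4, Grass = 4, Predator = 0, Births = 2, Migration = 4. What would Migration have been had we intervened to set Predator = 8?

10

do(Predator=8) replaces the equation Predator = |Grass - Rainfall| with the constant Predator = 8.
Births = max(Predator, Rainfall) - 2  [with Predator=8, Rainfall=4]  = 6
Migration = max(Predator, Births) + 2  [with Predator=8, Births=6]  = 10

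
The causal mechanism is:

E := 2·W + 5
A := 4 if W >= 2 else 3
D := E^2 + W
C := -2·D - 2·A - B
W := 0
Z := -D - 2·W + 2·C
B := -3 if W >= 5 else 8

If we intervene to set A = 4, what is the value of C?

-66

Under do(A=4), the mechanism A := 4 if W >= 2 else 3 is discarded; A is fixed at 4.
E = 2·W + 5  [with W=0]  = 5
D = E^2 + W  [with E=5, W=0]  = 25
B = -3 if W >= 5 else 8  [with W=0]  = 8
C = -2·D - 2·A - B  [with D=25, A=4, B=8]  = -66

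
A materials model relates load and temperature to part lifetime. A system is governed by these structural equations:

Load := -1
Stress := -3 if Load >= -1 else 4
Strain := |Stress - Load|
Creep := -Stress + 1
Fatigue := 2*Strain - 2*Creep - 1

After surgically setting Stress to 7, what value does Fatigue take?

do(Stress=7) replaces the equation Stress := -3 if Load >= -1 else 4 with the constant Stress = 7.
Strain = |Stress - Load|  [with Stress=7, Load=-1]  = 8
Creep = -Stress + 1  [with Stress=7]  = -6
Fatigue = 2*Strain - 2*Creep - 1  [with Strain=8, Creep=-6]  = 27

27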